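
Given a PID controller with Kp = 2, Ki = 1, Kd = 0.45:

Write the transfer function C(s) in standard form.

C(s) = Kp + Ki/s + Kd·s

Substituting values: C(s) = 2 + 1/s + 0.45s = (0.45s² + 2s + 1)/s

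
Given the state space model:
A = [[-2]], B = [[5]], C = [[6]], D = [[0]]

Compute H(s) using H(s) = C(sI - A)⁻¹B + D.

(sI - A)⁻¹ = 1/(s + 2). H(s) = 6 × 5/(s + 2) + 0 = 30/(s + 2).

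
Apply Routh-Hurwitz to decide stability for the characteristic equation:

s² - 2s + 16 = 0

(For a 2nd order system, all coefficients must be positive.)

Coefficients: 1, -2, 16. b=-2 not positive, so system is unstable.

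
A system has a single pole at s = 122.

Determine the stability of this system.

Pole at s = 122 is in the right half-plane. Unstable.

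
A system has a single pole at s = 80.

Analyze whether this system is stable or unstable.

Pole at s = 80 is in the right half-plane. Unstable.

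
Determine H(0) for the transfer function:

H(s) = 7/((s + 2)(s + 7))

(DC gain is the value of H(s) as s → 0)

DC gain = H(0) = 7/(2 × 7) = 7/14 = 0.5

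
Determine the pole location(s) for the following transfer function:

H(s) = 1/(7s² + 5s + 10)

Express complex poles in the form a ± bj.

Discriminant = 5² - 4×7×10 = 25 - 280 = -255 < 0, so the poles are a complex conjugate pair s = (-5 ± j√255)/(2×7). Real part = -5/(2×7) = -5/14 ≈ -0.3571; imaginary part = ±√255/(2×7) ≈ 1.1406. Poles: s = -0.3571 ± 1.1406j.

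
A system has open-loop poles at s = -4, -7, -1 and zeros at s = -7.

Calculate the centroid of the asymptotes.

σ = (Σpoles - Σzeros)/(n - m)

σ = (Σpoles - Σzeros)/(n - m) = (-12 - (-7))/(3 - 1) = -5/2 = -2.5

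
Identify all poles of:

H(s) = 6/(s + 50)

Pole is where denominator = 0: s + 50 = 0, so s = -50.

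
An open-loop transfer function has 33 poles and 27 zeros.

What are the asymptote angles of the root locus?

n - m = 33 - 27 = 6. Angles: θk = (2k + 1)·180°/6 = 30°, 90°, 150°, 210°, 270°, 330°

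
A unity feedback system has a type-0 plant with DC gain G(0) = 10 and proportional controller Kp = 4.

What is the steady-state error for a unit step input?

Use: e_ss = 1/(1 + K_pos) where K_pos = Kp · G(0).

K_pos = Kp · G(0) = 4 × 10 = 40. e_ss = 1/(1 + 40) = 0.0244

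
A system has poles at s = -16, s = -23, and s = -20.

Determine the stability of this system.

All poles are in the left half-plane. System is stable.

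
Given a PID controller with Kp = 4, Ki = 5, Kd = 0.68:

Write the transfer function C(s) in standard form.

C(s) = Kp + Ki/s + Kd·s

Substituting values: C(s) = 4 + 5/s + 0.68s = (0.68s² + 4s + 5)/s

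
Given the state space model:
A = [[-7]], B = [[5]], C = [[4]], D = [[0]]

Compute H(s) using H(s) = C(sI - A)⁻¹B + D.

(sI - A)⁻¹ = 1/(s + 7). H(s) = 4 × 5/(s + 7) + 0 = 20/(s + 7).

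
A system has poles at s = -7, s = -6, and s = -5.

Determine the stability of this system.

All poles are in the left half-plane. System is stable.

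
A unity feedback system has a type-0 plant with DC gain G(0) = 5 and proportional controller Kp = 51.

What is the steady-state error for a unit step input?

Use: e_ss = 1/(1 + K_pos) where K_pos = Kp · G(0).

K_pos = Kp · G(0) = 51 × 5 = 255. e_ss = 1/(1 + 255) = 0.00390625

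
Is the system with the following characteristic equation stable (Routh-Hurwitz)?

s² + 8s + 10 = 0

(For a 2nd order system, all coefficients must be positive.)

Coefficients: 1, 8, 10. All positive, so system is stable.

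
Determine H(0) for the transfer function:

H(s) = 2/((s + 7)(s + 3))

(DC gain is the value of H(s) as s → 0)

DC gain = H(0) = 2/(7 × 3) = 2/21 = 0.0952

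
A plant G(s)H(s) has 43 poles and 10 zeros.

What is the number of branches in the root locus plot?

Root locus has n branches where n = number of poles = 43.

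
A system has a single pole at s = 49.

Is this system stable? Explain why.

Pole at s = 49 is in the right half-plane. Unstable.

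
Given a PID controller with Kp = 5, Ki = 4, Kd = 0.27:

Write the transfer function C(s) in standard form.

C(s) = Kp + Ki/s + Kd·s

Substituting values: C(s) = 5 + 4/s + 0.27s = (0.27s² + 5s + 4)/s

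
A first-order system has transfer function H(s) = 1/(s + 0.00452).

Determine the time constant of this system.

For H(s) = 1/(s + 1/τ), the pole is at -1/τ = -0.00452, so τ = 1/0.00452 = 221.2 s.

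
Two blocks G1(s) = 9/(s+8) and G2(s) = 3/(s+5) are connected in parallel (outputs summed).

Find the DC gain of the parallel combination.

Parallel: G_eq = G1 + G2. DC gain = G1(0) + G2(0) = 9/8 + 3/5 = 1.125 + 0.6 = 1.725.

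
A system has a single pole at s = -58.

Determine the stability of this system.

Pole at s = -58 is in the left half-plane. Stable.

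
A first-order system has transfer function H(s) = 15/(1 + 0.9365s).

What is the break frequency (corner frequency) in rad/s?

Corner frequency = 1/τ = 1/0.9365 = 1.068 rad/s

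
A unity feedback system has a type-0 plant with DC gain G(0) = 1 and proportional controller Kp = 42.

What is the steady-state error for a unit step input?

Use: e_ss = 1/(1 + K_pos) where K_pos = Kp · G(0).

K_pos = Kp · G(0) = 42 × 1 = 42. e_ss = 1/(1 + 42) = 0.0233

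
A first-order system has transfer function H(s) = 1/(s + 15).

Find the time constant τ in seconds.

For H(s) = 1/(s + 1/τ), the pole is at -1/τ = -15, so τ = 1/15 = 0.0667 s.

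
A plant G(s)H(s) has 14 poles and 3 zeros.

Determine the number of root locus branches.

Root locus has n branches where n = number of poles = 14.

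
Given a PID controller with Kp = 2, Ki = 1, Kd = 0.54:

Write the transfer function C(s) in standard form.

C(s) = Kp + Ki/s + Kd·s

Substituting values: C(s) = 2 + 1/s + 0.54s = (0.54s² + 2s + 1)/s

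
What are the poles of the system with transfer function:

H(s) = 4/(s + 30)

Pole is where denominator = 0: s + 30 = 0, so s = -30.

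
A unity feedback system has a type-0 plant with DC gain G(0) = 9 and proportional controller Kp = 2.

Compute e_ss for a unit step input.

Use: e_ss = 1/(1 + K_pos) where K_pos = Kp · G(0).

K_pos = Kp · G(0) = 2 × 9 = 18. e_ss = 1/(1 + 18) = 0.0526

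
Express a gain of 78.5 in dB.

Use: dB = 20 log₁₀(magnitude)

dB = 20 log₁₀(78.5) = 37.9 dB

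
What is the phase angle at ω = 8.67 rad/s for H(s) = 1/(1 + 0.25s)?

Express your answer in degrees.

Phase = -arctan(ωτ) = -arctan(8.67 × 0.25) = -65.2°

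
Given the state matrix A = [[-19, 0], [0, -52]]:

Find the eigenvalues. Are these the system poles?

For diagonal matrix, eigenvalues are diagonal entries: λ₁ = -19, λ₂ = -52. Eigenvalues of A = system poles.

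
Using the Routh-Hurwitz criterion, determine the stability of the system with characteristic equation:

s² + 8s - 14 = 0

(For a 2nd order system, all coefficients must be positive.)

Coefficients: 1, 8, -14. c=-14 not positive, so system is unstable.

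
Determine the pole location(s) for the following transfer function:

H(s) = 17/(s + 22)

Pole is where denominator = 0: s + 22 = 0, so s = -22.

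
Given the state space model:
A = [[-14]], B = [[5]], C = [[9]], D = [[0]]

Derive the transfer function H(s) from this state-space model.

(sI - A)⁻¹ = 1/(s + 14). H(s) = 9 × 5/(s + 14) + 0 = 45/(s + 14).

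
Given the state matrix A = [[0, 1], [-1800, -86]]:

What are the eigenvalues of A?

det(A - λI) = λ² - (-86)λ + 1800 = (λ - (-36))(λ - (-50)). Eigenvalues: -36, -50.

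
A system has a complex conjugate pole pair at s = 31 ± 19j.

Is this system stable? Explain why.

Real part of poles is 31 (> 0, right half-plane). Unstable.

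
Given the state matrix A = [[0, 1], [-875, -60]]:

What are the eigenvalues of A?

det(A - λI) = λ² - (-60)λ + 875 = (λ - (-25))(λ - (-35)). Eigenvalues: -25, -35.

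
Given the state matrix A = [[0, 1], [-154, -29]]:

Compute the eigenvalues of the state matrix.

det(A - λI) = λ² - (-29)λ + 154 = (λ - (-22))(λ - (-7)). Eigenvalues: -22, -7.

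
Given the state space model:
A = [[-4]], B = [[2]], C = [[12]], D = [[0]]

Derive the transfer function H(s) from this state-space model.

(sI - A)⁻¹ = 1/(s + 4). H(s) = 12 × 2/(s + 4) + 0 = 24/(s + 4).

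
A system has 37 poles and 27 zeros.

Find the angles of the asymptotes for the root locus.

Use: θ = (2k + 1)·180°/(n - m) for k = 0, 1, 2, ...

n - m = 37 - 27 = 10. Angles: θk = (2k + 1)·180°/10 = 18°, 54°, 90°, 126°, 162°, 198°, 234°, 270°, 306°, 342°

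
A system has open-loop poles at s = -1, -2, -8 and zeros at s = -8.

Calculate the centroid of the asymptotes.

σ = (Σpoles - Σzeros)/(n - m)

σ = (Σpoles - Σzeros)/(n - m) = (-11 - (-8))/(3 - 1) = -3/2 = -1.5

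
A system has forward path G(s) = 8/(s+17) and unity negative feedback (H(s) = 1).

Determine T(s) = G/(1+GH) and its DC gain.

T(s) = G/(1+GH) = [8/(s+17)] / [1 + 8/(s+17)] = 8/(s+17+8) = 8/(s+25). DC gain = 8/25 = 0.32.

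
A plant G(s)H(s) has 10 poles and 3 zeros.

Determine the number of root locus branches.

Root locus has n branches where n = number of poles = 10.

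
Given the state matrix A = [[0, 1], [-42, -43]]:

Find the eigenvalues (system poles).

det(A - λI) = λ² - (-43)λ + 42 = (λ - (-42))(λ - (-1)). Eigenvalues: -42, -1.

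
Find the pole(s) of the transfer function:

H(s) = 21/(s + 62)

Pole is where denominator = 0: s + 62 = 0, so s = -62.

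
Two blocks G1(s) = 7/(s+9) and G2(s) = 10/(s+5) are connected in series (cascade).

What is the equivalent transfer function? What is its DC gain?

Series: multiply transfer functions. G_eq = 7/(s+9) × 10/(s+5) = 70/((s+9)(s+5)). DC gain = 70/(9×5) = 1.5556.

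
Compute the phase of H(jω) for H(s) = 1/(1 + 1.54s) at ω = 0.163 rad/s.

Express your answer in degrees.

Phase = -arctan(ωτ) = -arctan(0.163 × 1.54) = -14.1°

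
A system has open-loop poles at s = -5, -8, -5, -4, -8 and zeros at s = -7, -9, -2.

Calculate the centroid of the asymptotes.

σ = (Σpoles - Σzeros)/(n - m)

σ = (Σpoles - Σzeros)/(n - m) = (-30 - (-18))/(5 - 3) = -12/2 = -6.0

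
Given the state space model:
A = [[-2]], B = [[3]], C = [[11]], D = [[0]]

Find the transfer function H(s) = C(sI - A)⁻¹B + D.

(sI - A)⁻¹ = 1/(s + 2). H(s) = 11 × 3/(s + 2) + 0 = 33/(s + 2).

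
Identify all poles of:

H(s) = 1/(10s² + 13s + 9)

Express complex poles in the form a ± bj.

Discriminant = 13² - 4×10×9 = 169 - 360 = -191 < 0, so the poles are a complex conjugate pair s = (-13 ± j√191)/(2×10). Real part = -13/(2×10) = -13/20 = -0.65; imaginary part = ±√191/(2×10) ≈ 0.6910. Poles: s = -0.65 ± 0.6910j.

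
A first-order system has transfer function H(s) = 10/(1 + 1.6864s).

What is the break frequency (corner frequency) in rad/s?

Corner frequency = 1/τ = 1/1.6864 = 0.593 rad/s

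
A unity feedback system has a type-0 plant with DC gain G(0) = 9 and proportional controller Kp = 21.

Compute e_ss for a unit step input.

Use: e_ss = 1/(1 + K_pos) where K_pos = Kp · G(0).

K_pos = Kp · G(0) = 21 × 9 = 189. e_ss = 1/(1 + 189) = 0.0053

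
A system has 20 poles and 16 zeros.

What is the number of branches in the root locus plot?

Root locus has n branches where n = number of poles = 20.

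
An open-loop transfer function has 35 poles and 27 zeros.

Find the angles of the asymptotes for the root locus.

n - m = 35 - 27 = 8. Angles: θk = (2k + 1)·180°/8 = 22.5°, 67.5°, 112.5°, 157.5°, 202.5°, 247.5°, 292.5°, 337.5°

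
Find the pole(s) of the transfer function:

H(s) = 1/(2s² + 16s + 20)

Discriminant = 16² - 4×2×20 = 256 - 160 = 96 > 0, so two distinct real poles. Using quadratic formula: s = (-16 ± √96)/(2×2) = (-16 ± √96)/4, with √96 ≈ 9.7980. s₁ ≈ -1.5505, s₂ ≈ -6.4495. Poles: s₁ = -1.5505, s₂ = -6.4495.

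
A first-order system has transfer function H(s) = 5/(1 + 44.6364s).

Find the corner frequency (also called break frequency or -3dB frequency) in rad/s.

Corner frequency = 1/τ = 1/44.6364 = 0.022 rad/s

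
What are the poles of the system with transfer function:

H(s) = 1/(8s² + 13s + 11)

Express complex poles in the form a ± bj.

Discriminant = 13² - 4×8×11 = 169 - 352 = -183 < 0, so the poles are a complex conjugate pair s = (-13 ± j√183)/(2×8). Real part = -13/(2×8) = -13/16 = -0.8125; imaginary part = ±√183/(2×8) ≈ 0.8455. Poles: s = -0.8125 ± 0.8455j.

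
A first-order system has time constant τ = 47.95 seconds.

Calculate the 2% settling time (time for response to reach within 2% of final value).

For first-order system, 2% settling time ≈ 4τ = 4 × 47.95 = 191.8 s.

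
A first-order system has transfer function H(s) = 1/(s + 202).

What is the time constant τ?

For H(s) = 1/(s + 1/τ), the pole is at -1/τ = -202, so τ = 1/202 = 0.0050 s.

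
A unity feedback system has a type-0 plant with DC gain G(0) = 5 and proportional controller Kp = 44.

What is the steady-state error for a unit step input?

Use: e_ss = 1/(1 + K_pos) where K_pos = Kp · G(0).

K_pos = Kp · G(0) = 44 × 5 = 220. e_ss = 1/(1 + 220) = 0.0045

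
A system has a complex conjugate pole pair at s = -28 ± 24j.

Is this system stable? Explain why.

Real part of poles is -28 (< 0, left half-plane). Stable.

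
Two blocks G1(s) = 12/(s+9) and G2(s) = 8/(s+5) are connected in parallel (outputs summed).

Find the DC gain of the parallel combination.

Parallel: G_eq = G1 + G2. DC gain = G1(0) + G2(0) = 12/9 + 8/5 = 1.3333 + 1.6 = 2.9333.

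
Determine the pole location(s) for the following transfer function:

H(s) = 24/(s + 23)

Pole is where denominator = 0: s + 23 = 0, so s = -23.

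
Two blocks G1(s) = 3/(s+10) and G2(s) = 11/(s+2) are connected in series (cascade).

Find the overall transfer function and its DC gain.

Series: multiply transfer functions. G_eq = 3/(s+10) × 11/(s+2) = 33/((s+10)(s+2)). DC gain = 33/(10×2) = 1.65.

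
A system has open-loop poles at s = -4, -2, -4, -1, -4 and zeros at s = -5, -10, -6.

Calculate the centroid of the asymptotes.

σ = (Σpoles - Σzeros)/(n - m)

σ = (Σpoles - Σzeros)/(n - m) = (-15 - (-21))/(5 - 3) = 6/2 = 3.0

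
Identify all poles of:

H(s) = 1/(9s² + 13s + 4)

Discriminant = 13² - 4×9×4 = 169 - 144 = 25 > 0, so two distinct real poles. Using quadratic formula: s = (-13 ± √25)/(2×9) = (-13 ± √25)/18, with √25 = 5. s₁ = -8/18 ≈ -0.4444, s₂ = -18/18 = -1. Poles: s₁ = -0.4444, s₂ = -1.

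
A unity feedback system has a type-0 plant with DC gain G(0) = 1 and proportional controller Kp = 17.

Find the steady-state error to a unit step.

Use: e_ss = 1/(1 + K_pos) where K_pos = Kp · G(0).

K_pos = Kp · G(0) = 17 × 1 = 17. e_ss = 1/(1 + 17) = 0.0556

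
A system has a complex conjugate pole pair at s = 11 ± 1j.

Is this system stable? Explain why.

Real part of poles is 11 (> 0, right half-plane). Unstable.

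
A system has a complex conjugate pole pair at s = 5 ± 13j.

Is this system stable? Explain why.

Real part of poles is 5 (> 0, right half-plane). Unstable.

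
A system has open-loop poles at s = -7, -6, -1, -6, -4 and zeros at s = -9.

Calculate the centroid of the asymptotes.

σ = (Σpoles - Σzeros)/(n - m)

σ = (Σpoles - Σzeros)/(n - m) = (-24 - (-9))/(5 - 1) = -15/4 = -3.75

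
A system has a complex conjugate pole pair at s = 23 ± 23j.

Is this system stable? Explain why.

Real part of poles is 23 (> 0, right half-plane). Unstable.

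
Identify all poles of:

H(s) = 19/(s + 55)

Pole is where denominator = 0: s + 55 = 0, so s = -55.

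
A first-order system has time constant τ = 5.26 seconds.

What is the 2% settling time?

For first-order system, 2% settling time ≈ 4τ = 4 × 5.26 = 21.04 s.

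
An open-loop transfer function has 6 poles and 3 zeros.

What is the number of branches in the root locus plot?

Root locus has n branches where n = number of poles = 6.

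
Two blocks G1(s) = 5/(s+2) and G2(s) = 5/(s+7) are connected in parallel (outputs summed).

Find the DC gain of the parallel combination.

Parallel: G_eq = G1 + G2. DC gain = G1(0) + G2(0) = 5/2 + 5/7 = 2.5 + 0.7143 = 3.2143.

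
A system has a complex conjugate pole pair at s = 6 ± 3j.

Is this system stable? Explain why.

Real part of poles is 6 (> 0, right half-plane). Unstable.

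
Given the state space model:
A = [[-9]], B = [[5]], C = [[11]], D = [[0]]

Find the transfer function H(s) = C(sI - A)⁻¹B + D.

(sI - A)⁻¹ = 1/(s + 9). H(s) = 11 × 5/(s + 9) + 0 = 55/(s + 9).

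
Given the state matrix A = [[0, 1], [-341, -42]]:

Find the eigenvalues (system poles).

det(A - λI) = λ² - (-42)λ + 341 = (λ - (-31))(λ - (-11)). Eigenvalues: -31, -11.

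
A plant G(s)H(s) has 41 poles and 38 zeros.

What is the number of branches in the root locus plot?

Root locus has n branches where n = number of poles = 41.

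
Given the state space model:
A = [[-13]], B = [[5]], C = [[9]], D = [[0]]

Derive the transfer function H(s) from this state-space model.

(sI - A)⁻¹ = 1/(s + 13). H(s) = 9 × 5/(s + 13) + 0 = 45/(s + 13).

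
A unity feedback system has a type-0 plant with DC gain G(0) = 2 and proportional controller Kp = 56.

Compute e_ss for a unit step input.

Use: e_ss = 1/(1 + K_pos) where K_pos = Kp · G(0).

K_pos = Kp · G(0) = 56 × 2 = 112. e_ss = 1/(1 + 112) = 0.0088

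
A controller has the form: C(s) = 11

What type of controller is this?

This is a Proportional (P) controller.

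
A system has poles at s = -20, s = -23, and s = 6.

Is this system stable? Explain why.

Pole(s) at s = 6 are not in the left half-plane. System is unstable.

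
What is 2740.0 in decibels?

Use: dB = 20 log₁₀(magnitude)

dB = 20 log₁₀(2740.0) = 68.8 dB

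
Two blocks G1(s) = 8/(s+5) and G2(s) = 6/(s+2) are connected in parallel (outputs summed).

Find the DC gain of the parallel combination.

Parallel: G_eq = G1 + G2. DC gain = G1(0) + G2(0) = 8/5 + 6/2 = 1.6 + 3 = 4.6.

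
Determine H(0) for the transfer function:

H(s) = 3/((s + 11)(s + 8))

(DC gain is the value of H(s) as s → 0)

DC gain = H(0) = 3/(11 × 8) = 3/88 = 0.0341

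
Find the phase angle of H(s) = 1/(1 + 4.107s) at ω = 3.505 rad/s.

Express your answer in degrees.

Phase = -arctan(ωτ) = -arctan(3.505 × 4.107) = -86.0°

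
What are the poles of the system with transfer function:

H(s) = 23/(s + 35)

Pole is where denominator = 0: s + 35 = 0, so s = -35.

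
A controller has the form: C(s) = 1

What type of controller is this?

This is a Proportional (P) controller.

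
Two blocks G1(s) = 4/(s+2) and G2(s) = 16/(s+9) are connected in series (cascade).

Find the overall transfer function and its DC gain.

Series: multiply transfer functions. G_eq = 4/(s+2) × 16/(s+9) = 64/((s+2)(s+9)). DC gain = 64/(2×9) = 3.5556.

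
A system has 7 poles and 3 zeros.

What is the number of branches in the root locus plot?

Root locus has n branches where n = number of poles = 7.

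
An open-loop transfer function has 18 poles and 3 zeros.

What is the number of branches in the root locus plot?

Root locus has n branches where n = number of poles = 18.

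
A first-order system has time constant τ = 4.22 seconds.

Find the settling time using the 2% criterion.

For first-order system, 2% settling time ≈ 4τ = 4 × 4.22 = 16.88 s.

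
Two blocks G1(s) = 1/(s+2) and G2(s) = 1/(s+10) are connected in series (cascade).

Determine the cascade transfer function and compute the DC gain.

Series: multiply transfer functions. G_eq = 1/(s+2) × 1/(s+10) = 1/((s+2)(s+10)). DC gain = 1/(2×10) = 0.05.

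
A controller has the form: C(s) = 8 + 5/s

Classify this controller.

This is a Proportional-Integral (PI) controller.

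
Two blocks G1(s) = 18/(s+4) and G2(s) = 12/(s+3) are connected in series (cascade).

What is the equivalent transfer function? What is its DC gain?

Series: multiply transfer functions. G_eq = 18/(s+4) × 12/(s+3) = 216/((s+4)(s+3)). DC gain = 216/(4×3) = 18.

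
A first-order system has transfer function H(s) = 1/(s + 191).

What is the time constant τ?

For H(s) = 1/(s + 1/τ), the pole is at -1/τ = -191, so τ = 1/191 = 0.0052 s.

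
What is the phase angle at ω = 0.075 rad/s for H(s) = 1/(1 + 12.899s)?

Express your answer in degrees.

Phase = -arctan(ωτ) = -arctan(0.075 × 12.899) = -44.1°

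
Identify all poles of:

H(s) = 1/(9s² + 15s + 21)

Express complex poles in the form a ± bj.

Discriminant = 15² - 4×9×21 = 225 - 756 = -531 < 0, so the poles are a complex conjugate pair s = (-15 ± j√531)/(2×9). Real part = -15/(2×9) = -15/18 ≈ -0.8333; imaginary part = ±√531/(2×9) ≈ 1.2802. Poles: s = -0.8333 ± 1.2802j.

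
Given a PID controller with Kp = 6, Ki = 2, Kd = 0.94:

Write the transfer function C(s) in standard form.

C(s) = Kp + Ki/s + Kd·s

Substituting values: C(s) = 6 + 2/s + 0.94s = (0.94s² + 6s + 2)/s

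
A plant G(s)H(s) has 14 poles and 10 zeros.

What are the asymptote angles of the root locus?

n - m = 14 - 10 = 4. Angles: θk = (2k + 1)·180°/4 = 45°, 135°, 225°, 315°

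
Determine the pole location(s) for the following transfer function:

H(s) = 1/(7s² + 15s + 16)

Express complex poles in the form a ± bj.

Discriminant = 15² - 4×7×16 = 225 - 448 = -223 < 0, so the poles are a complex conjugate pair s = (-15 ± j√223)/(2×7). Real part = -15/(2×7) = -15/14 ≈ -1.0714; imaginary part = ±√223/(2×7) ≈ 1.0667. Poles: s = -1.0714 ± 1.0667j.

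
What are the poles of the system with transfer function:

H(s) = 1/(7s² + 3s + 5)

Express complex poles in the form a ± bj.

Discriminant = 3² - 4×7×5 = 9 - 140 = -131 < 0, so the poles are a complex conjugate pair s = (-3 ± j√131)/(2×7). Real part = -3/(2×7) = -3/14 ≈ -0.2143; imaginary part = ±√131/(2×7) ≈ 0.8175. Poles: s = -0.2143 ± 0.8175j.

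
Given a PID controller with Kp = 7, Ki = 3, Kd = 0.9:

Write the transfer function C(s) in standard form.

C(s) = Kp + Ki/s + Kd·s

Substituting values: C(s) = 7 + 3/s + 0.9s = (0.9s² + 7s + 3)/s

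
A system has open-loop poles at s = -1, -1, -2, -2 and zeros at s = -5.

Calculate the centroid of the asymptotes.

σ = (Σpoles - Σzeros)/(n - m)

σ = (Σpoles - Σzeros)/(n - m) = (-6 - (-5))/(4 - 1) = -1/3 = -0.33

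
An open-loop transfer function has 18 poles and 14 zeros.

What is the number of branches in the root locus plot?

Root locus has n branches where n = number of poles = 18.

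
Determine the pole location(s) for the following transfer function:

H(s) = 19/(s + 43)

Pole is where denominator = 0: s + 43 = 0, so s = -43.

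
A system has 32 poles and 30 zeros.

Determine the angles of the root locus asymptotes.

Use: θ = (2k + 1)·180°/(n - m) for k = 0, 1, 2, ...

n - m = 32 - 30 = 2. Angles: θk = (2k + 1)·180°/2 = 90°, 270°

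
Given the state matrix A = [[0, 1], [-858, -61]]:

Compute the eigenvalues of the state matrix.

det(A - λI) = λ² - (-61)λ + 858 = (λ - (-22))(λ - (-39)). Eigenvalues: -22, -39.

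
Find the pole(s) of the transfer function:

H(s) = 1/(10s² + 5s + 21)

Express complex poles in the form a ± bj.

Discriminant = 5² - 4×10×21 = 25 - 840 = -815 < 0, so the poles are a complex conjugate pair s = (-5 ± j√815)/(2×10). Real part = -5/(2×10) = -5/20 = -0.25; imaginary part = ±√815/(2×10) ≈ 1.4274. Poles: s = -0.25 ± 1.4274j.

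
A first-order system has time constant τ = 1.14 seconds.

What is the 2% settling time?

For first-order system, 2% settling time ≈ 4τ = 4 × 1.14 = 4.56 s.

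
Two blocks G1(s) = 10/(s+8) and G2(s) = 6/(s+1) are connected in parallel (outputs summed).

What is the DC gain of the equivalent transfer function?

Parallel: G_eq = G1 + G2. DC gain = G1(0) + G2(0) = 10/8 + 6/1 = 1.25 + 6 = 7.25.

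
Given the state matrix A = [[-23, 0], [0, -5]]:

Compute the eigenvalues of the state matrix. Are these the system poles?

For diagonal matrix, eigenvalues are diagonal entries: λ₁ = -23, λ₂ = -5. Eigenvalues of A = system poles.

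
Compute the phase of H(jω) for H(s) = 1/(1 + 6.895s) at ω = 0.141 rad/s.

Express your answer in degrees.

Phase = -arctan(ωτ) = -arctan(0.141 × 6.895) = -44.2°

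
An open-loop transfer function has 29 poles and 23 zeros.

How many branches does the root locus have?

Root locus has n branches where n = number of poles = 29.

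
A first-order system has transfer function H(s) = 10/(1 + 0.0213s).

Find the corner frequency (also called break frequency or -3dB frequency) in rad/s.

Corner frequency = 1/τ = 1/0.0213 = 46.948 rad/s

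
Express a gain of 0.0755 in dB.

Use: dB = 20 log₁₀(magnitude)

dB = 20 log₁₀(0.0755) = -22.4 dB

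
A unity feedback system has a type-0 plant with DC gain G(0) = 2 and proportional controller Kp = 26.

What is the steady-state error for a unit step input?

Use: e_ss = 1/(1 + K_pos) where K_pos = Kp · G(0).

K_pos = Kp · G(0) = 26 × 2 = 52. e_ss = 1/(1 + 52) = 0.0189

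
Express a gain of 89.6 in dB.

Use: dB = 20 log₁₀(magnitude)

dB = 20 log₁₀(89.6) = 39.0 dB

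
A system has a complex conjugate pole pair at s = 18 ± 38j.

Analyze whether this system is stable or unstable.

Real part of poles is 18 (> 0, right half-plane). Unstable.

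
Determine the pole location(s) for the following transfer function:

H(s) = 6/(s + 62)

Pole is where denominator = 0: s + 62 = 0, so s = -62.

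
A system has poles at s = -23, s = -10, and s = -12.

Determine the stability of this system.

All poles are in the left half-plane. System is stable.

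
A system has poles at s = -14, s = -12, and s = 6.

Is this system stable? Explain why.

Pole(s) at s = 6 are not in the left half-plane. System is unstable.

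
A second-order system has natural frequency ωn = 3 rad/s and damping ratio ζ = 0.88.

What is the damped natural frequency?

ωd = ωn√(1 - ζ²) = 3√(1 - 0.88²) = 1.42 rad/s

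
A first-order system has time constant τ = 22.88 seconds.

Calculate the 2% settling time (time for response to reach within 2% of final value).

For first-order system, 2% settling time ≈ 4τ = 4 × 22.88 = 91.52 s.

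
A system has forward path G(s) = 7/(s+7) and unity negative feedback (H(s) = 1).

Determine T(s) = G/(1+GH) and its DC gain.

T(s) = G/(1+GH) = [7/(s+7)] / [1 + 7/(s+7)] = 7/(s+7+7) = 7/(s+14). DC gain = 7/14 = 0.5.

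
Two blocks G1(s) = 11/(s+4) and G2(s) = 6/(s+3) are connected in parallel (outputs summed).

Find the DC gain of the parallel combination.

Parallel: G_eq = G1 + G2. DC gain = G1(0) + G2(0) = 11/4 + 6/3 = 2.75 + 2 = 4.75.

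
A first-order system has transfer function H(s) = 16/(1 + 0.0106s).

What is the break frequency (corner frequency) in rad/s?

Corner frequency = 1/τ = 1/0.0106 = 94.34 rad/s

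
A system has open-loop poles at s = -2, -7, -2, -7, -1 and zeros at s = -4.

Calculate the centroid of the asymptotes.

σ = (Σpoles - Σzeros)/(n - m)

σ = (Σpoles - Σzeros)/(n - m) = (-19 - (-4))/(5 - 1) = -15/4 = -3.75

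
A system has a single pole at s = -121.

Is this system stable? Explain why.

Pole at s = -121 is in the left half-plane. Stable.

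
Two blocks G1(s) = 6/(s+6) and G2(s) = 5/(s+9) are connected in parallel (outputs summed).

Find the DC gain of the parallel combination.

Parallel: G_eq = G1 + G2. DC gain = G1(0) + G2(0) = 6/6 + 5/9 = 1 + 0.5556 = 1.5556.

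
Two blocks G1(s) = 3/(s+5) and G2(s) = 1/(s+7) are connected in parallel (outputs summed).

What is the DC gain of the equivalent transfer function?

Parallel: G_eq = G1 + G2. DC gain = G1(0) + G2(0) = 3/5 + 1/7 = 0.6 + 0.1429 = 0.7429.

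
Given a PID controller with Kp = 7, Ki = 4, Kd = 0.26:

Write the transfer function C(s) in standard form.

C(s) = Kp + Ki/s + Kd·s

Substituting values: C(s) = 7 + 4/s + 0.26s = (0.26s² + 7s + 4)/s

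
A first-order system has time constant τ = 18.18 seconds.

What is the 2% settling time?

For first-order system, 2% settling time ≈ 4τ = 4 × 18.18 = 72.72 s.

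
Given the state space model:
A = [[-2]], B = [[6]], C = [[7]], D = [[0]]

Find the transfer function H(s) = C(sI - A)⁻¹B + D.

(sI - A)⁻¹ = 1/(s + 2). H(s) = 7 × 6/(s + 2) + 0 = 42/(s + 2).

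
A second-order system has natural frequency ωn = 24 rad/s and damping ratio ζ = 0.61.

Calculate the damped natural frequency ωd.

ωd = ωn√(1 - ζ²) = 24√(1 - 0.61²) = 19.02 rad/s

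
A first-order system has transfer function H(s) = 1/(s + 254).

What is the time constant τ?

For H(s) = 1/(s + 1/τ), the pole is at -1/τ = -254, so τ = 1/254 = 0.0039 s.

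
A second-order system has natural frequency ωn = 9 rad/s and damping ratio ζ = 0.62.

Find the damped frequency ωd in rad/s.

ωd = ωn√(1 - ζ²) = 9√(1 - 0.62²) = 7.06 rad/s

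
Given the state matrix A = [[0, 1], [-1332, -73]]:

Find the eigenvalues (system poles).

det(A - λI) = λ² - (-73)λ + 1332 = (λ - (-37))(λ - (-36)). Eigenvalues: -37, -36.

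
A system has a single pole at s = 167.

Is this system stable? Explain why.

Pole at s = 167 is in the right half-plane. Unstable.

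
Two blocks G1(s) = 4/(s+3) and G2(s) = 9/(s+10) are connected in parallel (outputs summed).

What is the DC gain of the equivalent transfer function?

Parallel: G_eq = G1 + G2. DC gain = G1(0) + G2(0) = 4/3 + 9/10 = 1.3333 + 0.9 = 2.2333.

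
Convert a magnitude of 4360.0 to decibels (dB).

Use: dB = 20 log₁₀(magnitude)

dB = 20 log₁₀(4360.0) = 72.8 dB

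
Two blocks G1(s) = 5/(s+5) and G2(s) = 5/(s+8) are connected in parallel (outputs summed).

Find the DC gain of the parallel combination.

Parallel: G_eq = G1 + G2. DC gain = G1(0) + G2(0) = 5/5 + 5/8 = 1 + 0.625 = 1.625.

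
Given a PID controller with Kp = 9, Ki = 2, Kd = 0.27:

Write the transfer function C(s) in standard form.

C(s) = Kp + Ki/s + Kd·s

Substituting values: C(s) = 9 + 2/s + 0.27s = (0.27s² + 9s + 2)/s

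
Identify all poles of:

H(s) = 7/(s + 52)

Pole is where denominator = 0: s + 52 = 0, so s = -52.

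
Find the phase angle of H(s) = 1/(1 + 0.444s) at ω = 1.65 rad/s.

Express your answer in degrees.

Phase = -arctan(ωτ) = -arctan(1.65 × 0.444) = -36.2°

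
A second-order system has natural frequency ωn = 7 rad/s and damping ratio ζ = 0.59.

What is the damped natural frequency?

ωd = ωn√(1 - ζ²) = 7√(1 - 0.59²) = 5.65 rad/s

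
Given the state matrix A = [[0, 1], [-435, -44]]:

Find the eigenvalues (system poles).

det(A - λI) = λ² - (-44)λ + 435 = (λ - (-29))(λ - (-15)). Eigenvalues: -29, -15.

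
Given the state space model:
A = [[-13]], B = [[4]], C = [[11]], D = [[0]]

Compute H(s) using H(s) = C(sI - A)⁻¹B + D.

(sI - A)⁻¹ = 1/(s + 13). H(s) = 11 × 4/(s + 13) + 0 = 44/(s + 13).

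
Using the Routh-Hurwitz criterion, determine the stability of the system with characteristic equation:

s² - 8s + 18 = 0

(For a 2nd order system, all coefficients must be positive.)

Coefficients: 1, -8, 18. b=-8 not positive, so system is unstable.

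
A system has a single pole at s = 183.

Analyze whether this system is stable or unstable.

Pole at s = 183 is in the right half-plane. Unstable.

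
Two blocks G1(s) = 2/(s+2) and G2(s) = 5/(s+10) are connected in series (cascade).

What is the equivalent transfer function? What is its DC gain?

Series: multiply transfer functions. G_eq = 2/(s+2) × 5/(s+10) = 10/((s+2)(s+10)). DC gain = 10/(2×10) = 0.5.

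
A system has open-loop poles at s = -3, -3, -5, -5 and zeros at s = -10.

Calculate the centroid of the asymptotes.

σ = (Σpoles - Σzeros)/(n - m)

σ = (Σpoles - Σzeros)/(n - m) = (-16 - (-10))/(4 - 1) = -6/3 = -2.0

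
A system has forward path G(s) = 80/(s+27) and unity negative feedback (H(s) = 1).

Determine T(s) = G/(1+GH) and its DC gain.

T(s) = G/(1+GH) = [80/(s+27)] / [1 + 80/(s+27)] = 80/(s+27+80) = 80/(s+107). DC gain = 80/107 = 0.7477.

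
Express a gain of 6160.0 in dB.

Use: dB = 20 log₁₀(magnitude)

dB = 20 log₁₀(6160.0) = 75.8 dB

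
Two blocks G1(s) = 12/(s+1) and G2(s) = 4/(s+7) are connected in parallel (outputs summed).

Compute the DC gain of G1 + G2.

Parallel: G_eq = G1 + G2. DC gain = G1(0) + G2(0) = 12/1 + 4/7 = 12 + 0.5714 = 12.5714.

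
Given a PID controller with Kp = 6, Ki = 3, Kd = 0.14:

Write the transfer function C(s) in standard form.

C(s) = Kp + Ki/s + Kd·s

Substituting values: C(s) = 6 + 3/s + 0.14s = (0.14s² + 6s + 3)/s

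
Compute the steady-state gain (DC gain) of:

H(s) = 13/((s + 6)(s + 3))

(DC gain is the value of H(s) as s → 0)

DC gain = H(0) = 13/(6 × 3) = 13/18 = 0.7222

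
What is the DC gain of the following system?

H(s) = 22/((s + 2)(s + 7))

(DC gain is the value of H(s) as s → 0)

DC gain = H(0) = 22/(2 × 7) = 22/14 = 1.5714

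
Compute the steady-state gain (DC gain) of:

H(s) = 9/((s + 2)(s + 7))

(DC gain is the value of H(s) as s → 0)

DC gain = H(0) = 9/(2 × 7) = 9/14 = 0.6429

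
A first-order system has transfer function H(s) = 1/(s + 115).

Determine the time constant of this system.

For H(s) = 1/(s + 1/τ), the pole is at -1/τ = -115, so τ = 1/115 = 0.0087 s.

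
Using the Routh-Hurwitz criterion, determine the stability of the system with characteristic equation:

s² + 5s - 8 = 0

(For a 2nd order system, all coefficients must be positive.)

Coefficients: 1, 5, -8. c=-8 not positive, so system is unstable.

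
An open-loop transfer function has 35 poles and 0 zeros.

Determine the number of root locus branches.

Root locus has n branches where n = number of poles = 35.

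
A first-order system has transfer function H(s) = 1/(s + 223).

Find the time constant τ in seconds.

For H(s) = 1/(s + 1/τ), the pole is at -1/τ = -223, so τ = 1/223 = 0.0045 s.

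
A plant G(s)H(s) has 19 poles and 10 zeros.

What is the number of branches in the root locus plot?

Root locus has n branches where n = number of poles = 19.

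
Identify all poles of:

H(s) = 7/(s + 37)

Pole is where denominator = 0: s + 37 = 0, so s = -37.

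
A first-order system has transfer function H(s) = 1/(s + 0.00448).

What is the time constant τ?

For H(s) = 1/(s + 1/τ), the pole is at -1/τ = -0.00448, so τ = 1/0.00448 = 223.2 s.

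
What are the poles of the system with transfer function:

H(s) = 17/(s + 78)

Pole is where denominator = 0: s + 78 = 0, so s = -78.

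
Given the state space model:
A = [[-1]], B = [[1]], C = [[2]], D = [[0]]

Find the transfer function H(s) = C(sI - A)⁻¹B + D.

(sI - A)⁻¹ = 1/(s + 1). H(s) = 2 × 1/(s + 1) + 0 = 2/(s + 1).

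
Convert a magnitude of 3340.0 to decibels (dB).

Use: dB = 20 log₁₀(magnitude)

dB = 20 log₁₀(3340.0) = 70.5 dB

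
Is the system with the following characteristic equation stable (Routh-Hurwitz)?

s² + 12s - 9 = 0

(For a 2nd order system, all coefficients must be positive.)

Coefficients: 1, 12, -9. c=-9 not positive, so system is unstable.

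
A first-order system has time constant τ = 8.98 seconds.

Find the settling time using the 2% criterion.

For first-order system, 2% settling time ≈ 4τ = 4 × 8.98 = 35.92 s.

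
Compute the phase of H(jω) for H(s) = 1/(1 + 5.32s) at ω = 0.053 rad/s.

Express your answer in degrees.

Phase = -arctan(ωτ) = -arctan(0.053 × 5.32) = -15.7°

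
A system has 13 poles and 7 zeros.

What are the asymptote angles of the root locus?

n - m = 13 - 7 = 6. Angles: θk = (2k + 1)·180°/6 = 30°, 90°, 150°, 210°, 270°, 330°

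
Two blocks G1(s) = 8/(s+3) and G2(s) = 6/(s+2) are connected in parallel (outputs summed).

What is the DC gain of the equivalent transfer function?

Parallel: G_eq = G1 + G2. DC gain = G1(0) + G2(0) = 8/3 + 6/2 = 2.6667 + 3 = 5.6667.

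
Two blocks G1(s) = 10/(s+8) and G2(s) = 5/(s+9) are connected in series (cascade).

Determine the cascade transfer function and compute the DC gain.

Series: multiply transfer functions. G_eq = 10/(s+8) × 5/(s+9) = 50/((s+8)(s+9)). DC gain = 50/(8×9) = 0.6944.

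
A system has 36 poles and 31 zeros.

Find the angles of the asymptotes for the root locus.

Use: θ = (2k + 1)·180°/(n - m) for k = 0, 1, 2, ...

n - m = 36 - 31 = 5. Angles: θk = (2k + 1)·180°/5 = 36°, 108°, 180°, 252°, 324°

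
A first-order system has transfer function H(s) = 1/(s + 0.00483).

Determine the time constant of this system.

For H(s) = 1/(s + 1/τ), the pole is at -1/τ = -0.00483, so τ = 1/0.00483 = 207 s.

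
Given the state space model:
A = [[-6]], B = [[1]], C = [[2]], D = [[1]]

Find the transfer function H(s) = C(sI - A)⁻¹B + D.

(sI - A)⁻¹ = 1/(s + 6). H(s) = 2×1/(s + 6) + 1 = (s + 8)/(s + 6).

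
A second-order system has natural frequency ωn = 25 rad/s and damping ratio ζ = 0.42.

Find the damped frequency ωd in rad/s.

ωd = ωn√(1 - ζ²) = 25√(1 - 0.42²) = 22.69 rad/s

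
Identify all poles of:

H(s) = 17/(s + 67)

Pole is where denominator = 0: s + 67 = 0, so s = -67.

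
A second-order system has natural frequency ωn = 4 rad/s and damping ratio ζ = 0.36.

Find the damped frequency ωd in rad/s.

ωd = ωn√(1 - ζ²) = 4√(1 - 0.36²) = 3.73 rad/s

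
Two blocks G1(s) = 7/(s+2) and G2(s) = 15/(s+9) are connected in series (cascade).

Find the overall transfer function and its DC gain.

Series: multiply transfer functions. G_eq = 7/(s+2) × 15/(s+9) = 105/((s+2)(s+9)). DC gain = 105/(2×9) = 5.8333.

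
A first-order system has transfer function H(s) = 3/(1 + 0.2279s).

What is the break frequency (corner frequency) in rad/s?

Corner frequency = 1/τ = 1/0.2279 = 4.388 rad/s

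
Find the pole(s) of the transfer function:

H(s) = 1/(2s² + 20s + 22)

Discriminant = 20² - 4×2×22 = 400 - 176 = 224 > 0, so two distinct real poles. Using quadratic formula: s = (-20 ± √224)/(2×2) = (-20 ± √224)/4, with √224 ≈ 14.9666. s₁ ≈ -1.2583, s₂ ≈ -8.7417. Poles: s₁ = -1.2583, s₂ = -8.7417.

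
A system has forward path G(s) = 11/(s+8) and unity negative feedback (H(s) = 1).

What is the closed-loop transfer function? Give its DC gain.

T(s) = G/(1+GH) = [11/(s+8)] / [1 + 11/(s+8)] = 11/(s+8+11) = 11/(s+19). DC gain = 11/19 = 0.5789.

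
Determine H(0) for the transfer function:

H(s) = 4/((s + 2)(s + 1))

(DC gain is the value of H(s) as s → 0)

DC gain = H(0) = 4/(2 × 1) = 4/2 = 2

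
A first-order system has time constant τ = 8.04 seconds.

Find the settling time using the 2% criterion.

For first-order system, 2% settling time ≈ 4τ = 4 × 8.04 = 32.16 s.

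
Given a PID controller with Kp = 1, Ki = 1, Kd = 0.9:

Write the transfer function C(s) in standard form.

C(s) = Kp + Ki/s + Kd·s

Substituting values: C(s) = 1 + 1/s + 0.9s = (0.9s² + s + 1)/s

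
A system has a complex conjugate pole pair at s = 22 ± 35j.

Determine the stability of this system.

Real part of poles is 22 (> 0, right half-plane). Unstable.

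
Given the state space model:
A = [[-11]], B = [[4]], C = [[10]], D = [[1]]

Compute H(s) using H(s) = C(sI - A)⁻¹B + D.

(sI - A)⁻¹ = 1/(s + 11). H(s) = 10×4/(s + 11) + 1 = (s + 51)/(s + 11).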